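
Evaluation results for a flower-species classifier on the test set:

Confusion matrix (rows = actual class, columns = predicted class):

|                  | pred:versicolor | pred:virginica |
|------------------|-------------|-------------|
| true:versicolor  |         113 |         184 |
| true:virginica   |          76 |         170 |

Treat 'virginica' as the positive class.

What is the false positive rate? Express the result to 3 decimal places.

FPR = FP/(FP+TN) = 184/(184+113) = 0.620

0.620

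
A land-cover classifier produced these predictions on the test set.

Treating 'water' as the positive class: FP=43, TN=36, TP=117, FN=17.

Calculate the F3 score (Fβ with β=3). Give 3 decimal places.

0.857

Fβ = (1+β²)·TP / ((1+β²)·TP + β²·FN + FP), with β²=9
= 10·117 / (10·117 + 9·17 + 43) = 0.857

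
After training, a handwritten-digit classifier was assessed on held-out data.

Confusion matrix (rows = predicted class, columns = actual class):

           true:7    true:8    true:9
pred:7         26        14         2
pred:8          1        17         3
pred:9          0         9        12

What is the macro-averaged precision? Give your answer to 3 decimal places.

0.667

Per-class precision (TP/(TP+FP)):
  7: TP=26, FP=14+2=16 → 26/42 = 0.6190
  8: TP=17, FP=1+3=4 → 17/21 = 0.8095
  9: TP=12, FP=0+9=9 → 12/21 = 0.5714
Macro-precision = mean = (0.6190 + 0.8095 + 0.5714) / 3 = 0.667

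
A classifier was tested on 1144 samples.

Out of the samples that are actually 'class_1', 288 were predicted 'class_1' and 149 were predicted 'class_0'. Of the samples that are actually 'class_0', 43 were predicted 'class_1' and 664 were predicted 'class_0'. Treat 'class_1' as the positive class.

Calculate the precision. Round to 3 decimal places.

0.870

Precision = TP/(TP+FP) = 288/(288+43) = 288/331 = 0.870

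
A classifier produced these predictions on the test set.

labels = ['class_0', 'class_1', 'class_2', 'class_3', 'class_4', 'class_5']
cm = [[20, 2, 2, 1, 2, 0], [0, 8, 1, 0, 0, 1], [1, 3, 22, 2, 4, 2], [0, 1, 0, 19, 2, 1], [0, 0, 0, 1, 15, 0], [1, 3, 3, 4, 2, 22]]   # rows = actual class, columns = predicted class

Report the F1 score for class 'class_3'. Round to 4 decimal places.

One-vs-rest for 'class_3': TP = diagonal; FP = other classes predicted 'class_3'; FN = 'class_3' predicted as other.
F1 score = 2·TP/(2·TP+FP+FN).
class_3: TP=19, FP=1+0+2+1+4=8, FN=0+1+0+2+1=4 → 38/50 = 0.76000

0.7600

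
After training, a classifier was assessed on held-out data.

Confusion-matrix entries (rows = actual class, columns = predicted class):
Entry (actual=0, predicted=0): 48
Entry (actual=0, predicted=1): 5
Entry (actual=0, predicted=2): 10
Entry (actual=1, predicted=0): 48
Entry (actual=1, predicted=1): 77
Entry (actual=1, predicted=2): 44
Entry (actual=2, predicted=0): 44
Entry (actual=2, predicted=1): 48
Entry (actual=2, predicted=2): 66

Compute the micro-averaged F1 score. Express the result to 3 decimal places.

0.490

Micro-averaging pools counts across classes: ΣTP=191, ΣFP=199, ΣFN=199.
Micro-F1 score = 2·TP/(2·TP+FP+FN) on pooled counts = 0.490 (equals overall accuracy in single-label multiclass).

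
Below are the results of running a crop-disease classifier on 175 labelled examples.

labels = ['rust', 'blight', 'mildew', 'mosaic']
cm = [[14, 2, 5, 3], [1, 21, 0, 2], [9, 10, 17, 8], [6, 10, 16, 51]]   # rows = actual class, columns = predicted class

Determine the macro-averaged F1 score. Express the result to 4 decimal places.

Per-class F1 score (2·TP/(2·TP+FP+FN)):
  rust: TP=14, FP=1+9+6=16, FN=2+5+3=10 → 28/54 = 0.51852
  blight: TP=21, FP=2+10+10=22, FN=1+0+2=3 → 42/67 = 0.62687
  mildew: TP=17, FP=5+0+16=21, FN=9+10+8=27 → 34/82 = 0.41463
  mosaic: TP=51, FP=3+2+8=13, FN=6+10+16=32 → 102/147 = 0.69388
Macro-F1 score = mean = (0.51852 + 0.62687 + 0.41463 + 0.69388) / 4 = 0.5635

0.5635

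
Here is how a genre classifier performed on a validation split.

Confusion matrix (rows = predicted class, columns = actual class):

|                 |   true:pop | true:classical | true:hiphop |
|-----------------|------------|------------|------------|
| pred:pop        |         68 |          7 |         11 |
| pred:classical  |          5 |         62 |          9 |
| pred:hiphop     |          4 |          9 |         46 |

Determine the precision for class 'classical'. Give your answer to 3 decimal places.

0.816

One-vs-rest for 'classical': TP = diagonal; FP = other classes predicted 'classical'; FN = 'classical' predicted as other.
precision = TP/(TP+FP).
classical: TP=62, FP=5+9=14 → 62/76 = 0.8158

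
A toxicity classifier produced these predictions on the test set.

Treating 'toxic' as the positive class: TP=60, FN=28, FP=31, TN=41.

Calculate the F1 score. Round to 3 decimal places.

0.670

Precision = TP/(TP+FP) = 60/91 = 0.6593
Recall = TP/(TP+FN) = 60/88 = 0.6818
F1 = 2·TP/(2·TP+FP+FN) = 120/179 = 0.670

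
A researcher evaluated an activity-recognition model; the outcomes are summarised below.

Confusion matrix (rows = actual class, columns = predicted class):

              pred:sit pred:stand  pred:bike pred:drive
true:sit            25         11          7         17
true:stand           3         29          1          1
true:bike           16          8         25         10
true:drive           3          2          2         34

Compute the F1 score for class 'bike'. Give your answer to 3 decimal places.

Take TP from the diagonal, FP from the rest of the 'bike' prediction marginal, FN from the rest of the 'bike' actual marginal.
F1 score = 2·TP/(2·TP+FP+FN).
bike: TP=25, FP=7+1+2=10, FN=16+8+10=34 → 50/94 = 0.5319

0.532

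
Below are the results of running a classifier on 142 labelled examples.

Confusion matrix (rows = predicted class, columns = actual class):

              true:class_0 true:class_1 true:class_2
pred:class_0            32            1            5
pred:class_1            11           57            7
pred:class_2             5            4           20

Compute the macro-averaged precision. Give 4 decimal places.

0.7639

Per-class precision (TP/(TP+FP)):
  class_0: TP=32, FP=1+5=6 → 32/38 = 0.84211
  class_1: TP=57, FP=11+7=18 → 57/75 = 0.76000
  class_2: TP=20, FP=5+4=9 → 20/29 = 0.68966
Macro-precision = mean = (0.84211 + 0.76000 + 0.68966) / 3 = 0.7639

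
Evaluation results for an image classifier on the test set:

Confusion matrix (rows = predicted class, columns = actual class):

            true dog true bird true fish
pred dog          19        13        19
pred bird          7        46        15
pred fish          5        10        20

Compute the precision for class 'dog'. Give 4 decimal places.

0.3725

One-vs-rest for 'dog': TP = diagonal; FP = other classes predicted 'dog'; FN = 'dog' predicted as other.
precision = TP/(TP+FP).
dog: TP=19, FP=13+19=32 → 19/51 = 0.37255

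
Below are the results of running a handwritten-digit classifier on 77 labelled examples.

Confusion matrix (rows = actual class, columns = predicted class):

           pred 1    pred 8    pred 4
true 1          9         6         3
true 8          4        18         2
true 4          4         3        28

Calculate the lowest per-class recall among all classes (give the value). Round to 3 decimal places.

Per-class recall (TP/(TP+FN)):
  1: TP=9, FN=6+3=9 → 9/18 = 0.5000
  8: TP=18, FN=4+2=6 → 18/24 = 0.7500
  4: TP=28, FN=4+3=7 → 28/35 = 0.8000
Lowest is class '1' with recall = 0.500.

0.500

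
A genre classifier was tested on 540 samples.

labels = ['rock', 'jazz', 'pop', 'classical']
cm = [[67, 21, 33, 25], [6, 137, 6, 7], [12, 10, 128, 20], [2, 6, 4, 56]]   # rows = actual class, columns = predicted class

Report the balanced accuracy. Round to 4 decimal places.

0.7284

Balanced accuracy = mean of per-class recall.
  rock: recall = 67/146 = 0.45890
  jazz: recall = 137/156 = 0.87821
  pop: recall = 128/170 = 0.75294
  classical: recall = 56/68 = 0.82353
Mean = (0.45890 + 0.87821 + 0.75294 + 0.82353) / 4 = 0.7284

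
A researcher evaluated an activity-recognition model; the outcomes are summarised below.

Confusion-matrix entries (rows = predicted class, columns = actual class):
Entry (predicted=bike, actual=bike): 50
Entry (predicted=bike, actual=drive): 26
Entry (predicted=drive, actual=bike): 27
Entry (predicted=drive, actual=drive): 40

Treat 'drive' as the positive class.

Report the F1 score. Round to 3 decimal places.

Precision = TP/(TP+FP) = 40/67 = 0.5970
Recall = TP/(TP+FN) = 40/66 = 0.6061
F1 = 2·TP/(2·TP+FP+FN) = 80/133 = 0.602

0.602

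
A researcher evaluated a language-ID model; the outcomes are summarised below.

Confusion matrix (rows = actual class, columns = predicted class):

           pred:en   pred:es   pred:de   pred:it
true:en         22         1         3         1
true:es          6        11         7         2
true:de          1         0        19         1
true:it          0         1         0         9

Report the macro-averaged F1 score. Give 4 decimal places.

0.7231

Per-class F1 score (2·TP/(2·TP+FP+FN)):
  en: TP=22, FP=6+1+0=7, FN=1+3+1=5 → 44/56 = 0.78571
  es: TP=11, FP=1+0+1=2, FN=6+7+2=15 → 22/39 = 0.56410
  de: TP=19, FP=3+7+0=10, FN=1+0+1=2 → 38/50 = 0.76000
  it: TP=9, FP=1+2+1=4, FN=0+1+0=1 → 18/23 = 0.78261
Macro-F1 score = mean = (0.78571 + 0.56410 + 0.76000 + 0.78261) / 4 = 0.7231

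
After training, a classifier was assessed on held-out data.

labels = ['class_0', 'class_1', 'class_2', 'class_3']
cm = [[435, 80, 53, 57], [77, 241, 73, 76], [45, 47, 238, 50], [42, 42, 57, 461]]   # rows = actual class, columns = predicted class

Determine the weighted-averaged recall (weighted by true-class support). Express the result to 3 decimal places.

Per-class recall (TP/(TP+FN)):
  class_0: TP=435, FN=80+53+57=190 → 435/625 = 0.6960
  class_1: TP=241, FN=77+73+76=226 → 241/467 = 0.5161
  class_2: TP=238, FN=45+47+50=142 → 238/380 = 0.6263
  class_3: TP=461, FN=42+42+57=141 → 461/602 = 0.7658
Weighted-recall = Σ (supportᵢ/N)·recallᵢ with N=2074: (625/2074)·0.6960 + (467/2074)·0.5161 + (380/2074)·0.6263 + (602/2074)·0.7658 = 0.663

0.663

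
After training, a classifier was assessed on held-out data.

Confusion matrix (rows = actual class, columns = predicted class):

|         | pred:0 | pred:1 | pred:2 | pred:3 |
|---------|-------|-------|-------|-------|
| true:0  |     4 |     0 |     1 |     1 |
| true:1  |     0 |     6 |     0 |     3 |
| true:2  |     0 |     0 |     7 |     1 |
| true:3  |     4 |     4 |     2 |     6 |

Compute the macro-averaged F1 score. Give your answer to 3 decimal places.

Per-class F1 score (2·TP/(2·TP+FP+FN)):
  0: TP=4, FP=0+0+4=4, FN=0+1+1=2 → 8/14 = 0.5714
  1: TP=6, FP=0+0+4=4, FN=0+0+3=3 → 12/19 = 0.6316
  2: TP=7, FP=1+0+2=3, FN=0+0+1=1 → 14/18 = 0.7778
  3: TP=6, FP=1+3+1=5, FN=4+4+2=10 → 12/27 = 0.4444
Macro-F1 score = mean = (0.5714 + 0.6316 + 0.7778 + 0.4444) / 4 = 0.606

0.606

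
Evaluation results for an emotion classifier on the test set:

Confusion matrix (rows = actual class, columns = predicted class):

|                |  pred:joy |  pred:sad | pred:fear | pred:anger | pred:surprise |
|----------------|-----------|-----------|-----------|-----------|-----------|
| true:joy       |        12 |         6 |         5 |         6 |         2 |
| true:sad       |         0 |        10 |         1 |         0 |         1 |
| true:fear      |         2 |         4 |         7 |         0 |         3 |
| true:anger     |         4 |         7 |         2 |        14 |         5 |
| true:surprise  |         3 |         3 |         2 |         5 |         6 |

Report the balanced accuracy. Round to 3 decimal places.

Balanced accuracy = mean of per-class recall.
  joy: recall = 12/31 = 0.3871
  sad: recall = 10/12 = 0.8333
  fear: recall = 7/16 = 0.4375
  anger: recall = 14/32 = 0.4375
  surprise: recall = 6/19 = 0.3158
Mean = (0.3871 + 0.8333 + 0.4375 + 0.4375 + 0.3158) / 5 = 0.482

0.482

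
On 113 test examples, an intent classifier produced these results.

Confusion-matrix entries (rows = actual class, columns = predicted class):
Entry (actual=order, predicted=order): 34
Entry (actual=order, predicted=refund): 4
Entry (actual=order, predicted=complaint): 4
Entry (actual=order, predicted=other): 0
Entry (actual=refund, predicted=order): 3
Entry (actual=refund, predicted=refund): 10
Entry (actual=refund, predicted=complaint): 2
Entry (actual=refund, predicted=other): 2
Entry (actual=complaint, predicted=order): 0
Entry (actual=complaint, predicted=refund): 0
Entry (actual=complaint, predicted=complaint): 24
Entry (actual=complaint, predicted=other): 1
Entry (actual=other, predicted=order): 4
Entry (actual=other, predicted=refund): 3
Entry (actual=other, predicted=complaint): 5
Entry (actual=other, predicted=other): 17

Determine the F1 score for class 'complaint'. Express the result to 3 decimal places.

0.800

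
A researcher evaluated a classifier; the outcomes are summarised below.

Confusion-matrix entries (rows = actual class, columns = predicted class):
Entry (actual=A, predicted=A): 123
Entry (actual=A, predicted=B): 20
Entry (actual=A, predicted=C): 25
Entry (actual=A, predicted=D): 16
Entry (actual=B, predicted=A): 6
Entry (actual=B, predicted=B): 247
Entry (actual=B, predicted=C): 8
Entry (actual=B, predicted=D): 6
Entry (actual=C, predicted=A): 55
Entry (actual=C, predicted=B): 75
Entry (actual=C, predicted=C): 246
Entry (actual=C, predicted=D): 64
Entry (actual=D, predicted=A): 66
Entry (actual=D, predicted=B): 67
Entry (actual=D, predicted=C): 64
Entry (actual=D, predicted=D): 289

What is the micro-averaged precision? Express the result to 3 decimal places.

Micro-averaging pools counts across classes: ΣTP=905, ΣFP=472, ΣFN=472.
Micro-precision = TP/(TP+FP) on pooled counts = 0.657 (equals overall accuracy in single-label multiclass).

0.657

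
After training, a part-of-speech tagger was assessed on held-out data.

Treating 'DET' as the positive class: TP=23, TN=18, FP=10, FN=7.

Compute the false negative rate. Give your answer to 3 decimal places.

FNR = FN/(FN+TP) = 7/(7+23) = 0.233

0.233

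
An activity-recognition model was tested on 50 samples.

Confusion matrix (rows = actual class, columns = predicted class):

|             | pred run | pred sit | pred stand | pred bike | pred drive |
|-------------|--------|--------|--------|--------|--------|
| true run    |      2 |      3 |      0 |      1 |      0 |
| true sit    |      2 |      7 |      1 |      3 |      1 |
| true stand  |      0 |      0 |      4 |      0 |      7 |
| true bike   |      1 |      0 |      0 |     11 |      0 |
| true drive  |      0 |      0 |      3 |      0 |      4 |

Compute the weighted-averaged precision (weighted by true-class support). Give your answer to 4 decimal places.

0.5767

Per-class precision (TP/(TP+FP)):
  run: TP=2, FP=2+0+1+0=3 → 2/5 = 0.40000
  sit: TP=7, FP=3+0+0+0=3 → 7/10 = 0.70000
  stand: TP=4, FP=0+1+0+3=4 → 4/8 = 0.50000
  bike: TP=11, FP=1+3+0+0=4 → 11/15 = 0.73333
  drive: TP=4, FP=0+1+7+0=8 → 4/12 = 0.33333
Weighted-precision = Σ (supportᵢ/N)·precisionᵢ with N=50: (6/50)·0.40000 + (14/50)·0.70000 + (11/50)·0.50000 + (12/50)·0.73333 + (7/50)·0.33333 = 0.5767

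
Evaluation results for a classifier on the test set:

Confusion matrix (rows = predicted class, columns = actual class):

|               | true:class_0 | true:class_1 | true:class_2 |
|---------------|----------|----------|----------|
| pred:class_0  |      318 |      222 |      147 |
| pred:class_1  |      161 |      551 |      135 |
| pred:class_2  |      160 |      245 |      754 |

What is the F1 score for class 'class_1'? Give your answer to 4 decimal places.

Take TP from the diagonal, FP from the rest of the 'class_1' prediction marginal, FN from the rest of the 'class_1' actual marginal.
F1 score = 2·TP/(2·TP+FP+FN).
class_1: TP=551, FP=161+135=296, FN=222+245=467 → 1102/1865 = 0.59088

0.5909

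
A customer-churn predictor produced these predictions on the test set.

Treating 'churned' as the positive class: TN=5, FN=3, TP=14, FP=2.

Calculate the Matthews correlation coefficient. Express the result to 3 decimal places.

MCC = (TP·TN − FP·FN) / √((TP+FP)(TP+FN)(TN+FP)(TN+FN))
Numerator = 14·5 − 2·3 = 64
Denominator = √(16·17·7·8) = √15232 = 123.4180
MCC = 64 / 123.4180 = 0.519

0.519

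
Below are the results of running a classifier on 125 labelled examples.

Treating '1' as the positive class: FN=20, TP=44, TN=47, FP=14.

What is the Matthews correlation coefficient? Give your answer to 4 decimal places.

MCC = (TP·TN − FP·FN) / √((TP+FP)(TP+FN)(TN+FP)(TN+FN))
Numerator = 44·47 − 14·20 = 1788
Denominator = √(58·64·61·67) = √15170944 = 3894.9896
MCC = 1788 / 3894.9896 = 0.4591

0.4591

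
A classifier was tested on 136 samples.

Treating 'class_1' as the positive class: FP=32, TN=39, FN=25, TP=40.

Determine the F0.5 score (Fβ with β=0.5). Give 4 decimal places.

0.5666

Fβ = (1+β²)·TP / ((1+β²)·TP + β²·FN + FP), with β²=1/4
= 1.25·40 / (1.25·40 + 0.25·25 + 32) = 0.5666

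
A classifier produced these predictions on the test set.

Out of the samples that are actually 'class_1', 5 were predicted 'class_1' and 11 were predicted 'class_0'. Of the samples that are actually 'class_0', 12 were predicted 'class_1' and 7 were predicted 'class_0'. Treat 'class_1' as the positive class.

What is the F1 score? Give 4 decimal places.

Precision = TP/(TP+FP) = 5/17 = 0.2941
Recall = TP/(TP+FN) = 5/16 = 0.3125
F1 = 2·TP/(2·TP+FP+FN) = 10/33 = 0.3030

0.3030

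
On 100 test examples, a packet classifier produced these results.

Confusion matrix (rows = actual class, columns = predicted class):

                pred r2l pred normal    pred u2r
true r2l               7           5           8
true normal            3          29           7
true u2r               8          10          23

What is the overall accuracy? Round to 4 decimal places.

0.5900

Accuracy = trace / total = (7+29+23=59) / 100 = 59/100 = 0.5900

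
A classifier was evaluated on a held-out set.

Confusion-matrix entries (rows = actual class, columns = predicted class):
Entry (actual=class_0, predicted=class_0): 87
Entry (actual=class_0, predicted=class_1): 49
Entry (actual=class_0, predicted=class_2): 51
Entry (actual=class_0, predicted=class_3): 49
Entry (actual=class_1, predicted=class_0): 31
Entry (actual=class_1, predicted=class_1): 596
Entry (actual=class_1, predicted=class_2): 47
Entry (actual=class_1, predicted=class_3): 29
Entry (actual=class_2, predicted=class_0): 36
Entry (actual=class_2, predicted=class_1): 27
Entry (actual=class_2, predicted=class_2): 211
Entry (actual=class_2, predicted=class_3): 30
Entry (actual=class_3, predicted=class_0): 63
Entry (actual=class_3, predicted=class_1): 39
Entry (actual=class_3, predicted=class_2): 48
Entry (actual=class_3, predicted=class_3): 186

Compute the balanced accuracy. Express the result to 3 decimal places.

0.616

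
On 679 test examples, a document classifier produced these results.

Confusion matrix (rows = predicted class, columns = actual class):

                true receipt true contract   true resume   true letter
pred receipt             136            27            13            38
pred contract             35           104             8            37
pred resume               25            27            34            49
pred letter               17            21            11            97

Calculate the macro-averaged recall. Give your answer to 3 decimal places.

0.543

Per-class recall (TP/(TP+FN)):
  receipt: TP=136, FN=35+25+17=77 → 136/213 = 0.6385
  contract: TP=104, FN=27+27+21=75 → 104/179 = 0.5810
  resume: TP=34, FN=13+8+11=32 → 34/66 = 0.5152
  letter: TP=97, FN=38+37+49=124 → 97/221 = 0.4389
Macro-recall = mean = (0.6385 + 0.5810 + 0.5152 + 0.4389) / 4 = 0.543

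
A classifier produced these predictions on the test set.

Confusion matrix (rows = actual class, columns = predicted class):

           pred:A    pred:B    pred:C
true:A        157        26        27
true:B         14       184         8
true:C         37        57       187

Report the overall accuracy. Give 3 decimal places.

Accuracy = trace / total = (157+184+187=528) / 697 = 528/697 = 0.758

0.758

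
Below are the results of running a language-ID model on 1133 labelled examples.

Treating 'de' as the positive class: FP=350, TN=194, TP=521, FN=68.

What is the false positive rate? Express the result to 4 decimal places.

0.6434

FPR = FP/(FP+TN) = 350/(350+194) = 0.6434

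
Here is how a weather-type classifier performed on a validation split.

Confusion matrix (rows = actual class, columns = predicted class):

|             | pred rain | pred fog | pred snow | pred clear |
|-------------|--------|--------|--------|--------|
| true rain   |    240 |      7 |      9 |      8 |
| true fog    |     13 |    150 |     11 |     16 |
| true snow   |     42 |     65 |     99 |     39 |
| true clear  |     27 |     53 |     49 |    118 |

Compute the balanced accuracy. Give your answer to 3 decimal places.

0.645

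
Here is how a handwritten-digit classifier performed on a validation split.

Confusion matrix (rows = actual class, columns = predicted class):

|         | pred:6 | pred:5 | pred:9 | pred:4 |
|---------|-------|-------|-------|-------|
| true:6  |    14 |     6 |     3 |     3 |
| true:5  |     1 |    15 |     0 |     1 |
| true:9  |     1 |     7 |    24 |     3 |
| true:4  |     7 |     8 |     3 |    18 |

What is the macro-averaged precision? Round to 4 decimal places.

0.6363

Per-class precision (TP/(TP+FP)):
  6: TP=14, FP=1+1+7=9 → 14/23 = 0.60870
  5: TP=15, FP=6+7+8=21 → 15/36 = 0.41667
  9: TP=24, FP=3+0+3=6 → 24/30 = 0.80000
  4: TP=18, FP=3+1+3=7 → 18/25 = 0.72000
Macro-precision = mean = (0.60870 + 0.41667 + 0.80000 + 0.72000) / 4 = 0.6363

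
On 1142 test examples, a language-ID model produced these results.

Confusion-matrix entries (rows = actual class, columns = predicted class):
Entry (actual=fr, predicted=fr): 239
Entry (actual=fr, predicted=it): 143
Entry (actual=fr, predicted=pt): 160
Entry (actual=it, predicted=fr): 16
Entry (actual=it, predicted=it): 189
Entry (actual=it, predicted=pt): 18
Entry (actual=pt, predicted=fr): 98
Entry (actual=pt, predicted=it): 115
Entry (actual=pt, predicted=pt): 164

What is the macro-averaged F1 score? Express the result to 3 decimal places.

Per-class F1 score (2·TP/(2·TP+FP+FN)):
  fr: TP=239, FP=16+98=114, FN=143+160=303 → 478/895 = 0.5341
  it: TP=189, FP=143+115=258, FN=16+18=34 → 378/670 = 0.5642
  pt: TP=164, FP=160+18=178, FN=98+115=213 → 328/719 = 0.4562
Macro-F1 score = mean = (0.5341 + 0.5642 + 0.4562) / 3 = 0.518

0.518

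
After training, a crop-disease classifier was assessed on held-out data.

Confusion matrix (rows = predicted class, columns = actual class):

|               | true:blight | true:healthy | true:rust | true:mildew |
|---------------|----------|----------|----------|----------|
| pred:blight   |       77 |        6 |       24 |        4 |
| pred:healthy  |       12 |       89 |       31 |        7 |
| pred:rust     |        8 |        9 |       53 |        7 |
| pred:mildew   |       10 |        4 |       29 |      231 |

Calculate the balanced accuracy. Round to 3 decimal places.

Balanced accuracy = mean of per-class recall.
  blight: recall = 77/107 = 0.7196
  healthy: recall = 89/108 = 0.8241
  rust: recall = 53/137 = 0.3869
  mildew: recall = 231/249 = 0.9277
Mean = (0.7196 + 0.8241 + 0.3869 + 0.9277) / 4 = 0.715

0.715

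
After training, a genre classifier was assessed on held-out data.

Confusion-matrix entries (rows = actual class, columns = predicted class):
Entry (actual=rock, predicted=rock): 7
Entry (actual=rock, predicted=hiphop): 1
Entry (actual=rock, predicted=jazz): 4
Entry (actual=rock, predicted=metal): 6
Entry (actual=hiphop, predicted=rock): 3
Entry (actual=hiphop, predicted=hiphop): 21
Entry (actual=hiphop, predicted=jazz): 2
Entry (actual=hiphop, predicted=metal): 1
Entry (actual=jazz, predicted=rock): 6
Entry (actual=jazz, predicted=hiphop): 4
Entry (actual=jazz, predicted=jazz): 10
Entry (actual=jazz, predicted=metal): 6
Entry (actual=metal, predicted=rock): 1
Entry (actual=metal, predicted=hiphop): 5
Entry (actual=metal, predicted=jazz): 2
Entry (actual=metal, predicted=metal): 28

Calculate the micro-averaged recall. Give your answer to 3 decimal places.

0.617

Micro-averaging pools counts across classes: ΣTP=66, ΣFP=41, ΣFN=41.
Micro-recall = TP/(TP+FN) on pooled counts = 0.617 (equals overall accuracy in single-label multiclass).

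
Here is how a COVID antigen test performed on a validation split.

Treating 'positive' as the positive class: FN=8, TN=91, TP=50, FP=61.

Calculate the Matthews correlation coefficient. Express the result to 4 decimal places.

0.4127

MCC = (TP·TN − FP·FN) / √((TP+FP)(TP+FN)(TN+FP)(TN+FN))
Numerator = 50·91 − 61·8 = 4062
Denominator = √(111·58·152·99) = √96879024 = 9842.7143
MCC = 4062 / 9842.7143 = 0.4127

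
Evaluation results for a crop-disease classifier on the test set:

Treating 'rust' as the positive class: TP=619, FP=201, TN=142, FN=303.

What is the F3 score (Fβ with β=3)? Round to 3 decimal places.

Fβ = (1+β²)·TP / ((1+β²)·TP + β²·FN + FP), with β²=9
= 10·619 / (10·619 + 9·303 + 201) = 0.679

0.679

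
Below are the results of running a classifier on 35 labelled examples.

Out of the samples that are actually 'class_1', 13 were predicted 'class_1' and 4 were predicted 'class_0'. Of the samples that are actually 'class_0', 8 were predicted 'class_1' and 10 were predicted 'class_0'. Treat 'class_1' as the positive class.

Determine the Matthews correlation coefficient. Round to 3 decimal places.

MCC = (TP·TN − FP·FN) / √((TP+FP)(TP+FN)(TN+FP)(TN+FN))
Numerator = 13·10 − 8·4 = 98
Denominator = √(21·17·18·14) = √89964 = 299.9400
MCC = 98 / 299.9400 = 0.327

0.327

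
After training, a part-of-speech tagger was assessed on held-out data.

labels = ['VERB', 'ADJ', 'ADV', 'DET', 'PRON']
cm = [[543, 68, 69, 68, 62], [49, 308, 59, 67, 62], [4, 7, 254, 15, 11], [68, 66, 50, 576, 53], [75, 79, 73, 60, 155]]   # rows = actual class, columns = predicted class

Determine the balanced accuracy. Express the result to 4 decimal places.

0.6335

Balanced accuracy = mean of per-class recall.
  VERB: recall = 543/810 = 0.67037
  ADJ: recall = 308/545 = 0.56514
  ADV: recall = 254/291 = 0.87285
  DET: recall = 576/813 = 0.70849
  PRON: recall = 155/442 = 0.35068
Mean = (0.67037 + 0.56514 + 0.87285 + 0.70849 + 0.35068) / 5 = 0.6335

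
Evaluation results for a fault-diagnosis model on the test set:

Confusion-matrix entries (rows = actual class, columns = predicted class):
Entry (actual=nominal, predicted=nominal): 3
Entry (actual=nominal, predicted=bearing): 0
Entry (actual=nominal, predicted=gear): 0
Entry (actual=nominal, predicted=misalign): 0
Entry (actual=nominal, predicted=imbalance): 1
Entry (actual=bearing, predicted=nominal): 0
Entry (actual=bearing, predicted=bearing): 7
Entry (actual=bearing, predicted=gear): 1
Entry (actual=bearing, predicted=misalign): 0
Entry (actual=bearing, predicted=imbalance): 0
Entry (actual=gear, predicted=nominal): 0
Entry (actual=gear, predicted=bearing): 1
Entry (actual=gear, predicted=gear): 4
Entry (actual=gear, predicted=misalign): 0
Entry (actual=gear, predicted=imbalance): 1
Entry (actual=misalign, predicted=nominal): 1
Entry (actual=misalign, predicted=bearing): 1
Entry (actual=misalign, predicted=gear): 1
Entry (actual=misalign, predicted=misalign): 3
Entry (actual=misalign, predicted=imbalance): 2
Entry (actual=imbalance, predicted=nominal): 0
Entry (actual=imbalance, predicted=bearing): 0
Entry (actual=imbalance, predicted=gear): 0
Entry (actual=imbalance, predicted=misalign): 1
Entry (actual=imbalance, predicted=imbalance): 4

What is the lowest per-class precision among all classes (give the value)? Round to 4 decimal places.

Per-class precision (TP/(TP+FP)):
  nominal: TP=3, FP=0+0+1+0=1 → 3/4 = 0.75000
  bearing: TP=7, FP=0+1+1+0=2 → 7/9 = 0.77778
  gear: TP=4, FP=0+1+1+0=2 → 4/6 = 0.66667
  misalign: TP=3, FP=0+0+0+1=1 → 3/4 = 0.75000
  imbalance: TP=4, FP=1+0+1+2=4 → 4/8 = 0.50000
Lowest is class 'imbalance' with precision = 0.5000.

0.5000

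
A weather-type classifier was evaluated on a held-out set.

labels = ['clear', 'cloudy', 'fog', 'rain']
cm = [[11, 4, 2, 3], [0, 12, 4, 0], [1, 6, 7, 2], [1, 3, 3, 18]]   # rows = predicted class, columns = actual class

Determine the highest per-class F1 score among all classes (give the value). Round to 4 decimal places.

0.7500

Per-class F1 score (2·TP/(2·TP+FP+FN)):
  clear: TP=11, FP=4+2+3=9, FN=0+1+1=2 → 22/33 = 0.66667
  cloudy: TP=12, FP=0+4+0=4, FN=4+6+3=13 → 24/41 = 0.58537
  fog: TP=7, FP=1+6+2=9, FN=2+4+3=9 → 14/32 = 0.43750
  rain: TP=18, FP=1+3+3=7, FN=3+0+2=5 → 36/48 = 0.75000
Highest is class 'rain' with F1 score = 0.7500.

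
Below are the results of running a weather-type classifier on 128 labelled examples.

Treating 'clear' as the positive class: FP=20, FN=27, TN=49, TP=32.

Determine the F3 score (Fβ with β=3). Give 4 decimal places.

0.5489

Fβ = (1+β²)·TP / ((1+β²)·TP + β²·FN + FP), with β²=9
= 10·32 / (10·32 + 9·27 + 20) = 0.5489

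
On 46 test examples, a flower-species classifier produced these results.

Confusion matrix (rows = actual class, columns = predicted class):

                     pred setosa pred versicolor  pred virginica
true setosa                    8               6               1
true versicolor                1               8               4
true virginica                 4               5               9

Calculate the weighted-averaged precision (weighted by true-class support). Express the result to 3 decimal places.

Per-class precision (TP/(TP+FP)):
  setosa: TP=8, FP=1+4=5 → 8/13 = 0.6154
  versicolor: TP=8, FP=6+5=11 → 8/19 = 0.4211
  virginica: TP=9, FP=1+4=5 → 9/14 = 0.6429
Weighted-precision = Σ (supportᵢ/N)·precisionᵢ with N=46: (15/46)·0.6154 + (13/46)·0.4211 + (18/46)·0.6429 = 0.571

0.571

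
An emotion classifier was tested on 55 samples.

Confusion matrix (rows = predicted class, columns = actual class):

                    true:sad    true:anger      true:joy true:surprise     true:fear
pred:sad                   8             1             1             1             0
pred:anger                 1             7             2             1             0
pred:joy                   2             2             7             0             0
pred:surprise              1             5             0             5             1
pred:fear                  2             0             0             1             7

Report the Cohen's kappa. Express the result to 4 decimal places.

Observed agreement pₒ = trace/N = 34/55 = 0.61818
Expected agreement pₑ = Σ (rowᵢ·colᵢ)/N² = (14·11 + 15·11 + 10·11 + 8·12 + 8·10)/55² = 0.20000
κ = (pₒ − pₑ)/(1 − pₑ) = (0.61818 − 0.20000)/(1 − 0.20000) = 0.5227

0.5227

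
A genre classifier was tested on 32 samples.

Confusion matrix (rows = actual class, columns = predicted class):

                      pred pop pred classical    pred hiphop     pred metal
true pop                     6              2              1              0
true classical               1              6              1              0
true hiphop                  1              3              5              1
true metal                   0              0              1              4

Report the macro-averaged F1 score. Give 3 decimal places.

0.673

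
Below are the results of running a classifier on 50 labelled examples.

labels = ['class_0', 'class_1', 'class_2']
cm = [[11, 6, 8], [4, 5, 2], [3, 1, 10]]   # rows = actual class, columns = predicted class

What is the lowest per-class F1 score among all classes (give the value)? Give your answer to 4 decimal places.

Per-class F1 score (2·TP/(2·TP+FP+FN)):
  class_0: TP=11, FP=4+3=7, FN=6+8=14 → 22/43 = 0.51163
  class_1: TP=5, FP=6+1=7, FN=4+2=6 → 10/23 = 0.43478
  class_2: TP=10, FP=8+2=10, FN=3+1=4 → 20/34 = 0.58824
Lowest is class 'class_1' with F1 score = 0.4348.

0.4348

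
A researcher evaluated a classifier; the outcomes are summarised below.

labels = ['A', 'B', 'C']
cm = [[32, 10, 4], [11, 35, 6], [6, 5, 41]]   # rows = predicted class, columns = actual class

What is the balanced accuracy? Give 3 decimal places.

0.719

Balanced accuracy = mean of per-class recall.
  A: recall = 32/49 = 0.6531
  B: recall = 35/50 = 0.7000
  C: recall = 41/51 = 0.8039
Mean = (0.6531 + 0.7000 + 0.8039) / 3 = 0.719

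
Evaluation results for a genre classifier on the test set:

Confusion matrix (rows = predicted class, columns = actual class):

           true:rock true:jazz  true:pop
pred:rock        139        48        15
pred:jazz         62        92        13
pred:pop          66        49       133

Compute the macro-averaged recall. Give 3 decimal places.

0.611

Per-class recall (TP/(TP+FN)):
  rock: TP=139, FN=62+66=128 → 139/267 = 0.5206
  jazz: TP=92, FN=48+49=97 → 92/189 = 0.4868
  pop: TP=133, FN=15+13=28 → 133/161 = 0.8261
Macro-recall = mean = (0.5206 + 0.4868 + 0.8261) / 3 = 0.611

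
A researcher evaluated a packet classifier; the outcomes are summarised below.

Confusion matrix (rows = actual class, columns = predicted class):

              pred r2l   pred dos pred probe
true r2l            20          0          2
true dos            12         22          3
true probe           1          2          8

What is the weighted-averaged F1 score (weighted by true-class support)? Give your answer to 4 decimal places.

0.7146

Per-class F1 score (2·TP/(2·TP+FP+FN)):
  r2l: TP=20, FP=12+1=13, FN=0+2=2 → 40/55 = 0.72727
  dos: TP=22, FP=0+2=2, FN=12+3=15 → 44/61 = 0.72131
  probe: TP=8, FP=2+3=5, FN=1+2=3 → 16/24 = 0.66667
Weighted-F1 score = Σ (supportᵢ/N)·F1 scoreᵢ with N=70: (22/70)·0.72727 + (37/70)·0.72131 + (11/70)·0.66667 = 0.7146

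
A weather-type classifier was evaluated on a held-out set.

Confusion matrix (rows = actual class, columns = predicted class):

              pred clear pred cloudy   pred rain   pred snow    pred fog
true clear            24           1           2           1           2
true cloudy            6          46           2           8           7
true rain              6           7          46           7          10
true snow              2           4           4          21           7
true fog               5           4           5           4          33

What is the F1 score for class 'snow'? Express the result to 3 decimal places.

F1 score = 2·TP/(2·TP+FP+FN).
snow: TP=21, FP=1+8+7+4=20, FN=2+4+4+7=17 → 42/79 = 0.5316

0.532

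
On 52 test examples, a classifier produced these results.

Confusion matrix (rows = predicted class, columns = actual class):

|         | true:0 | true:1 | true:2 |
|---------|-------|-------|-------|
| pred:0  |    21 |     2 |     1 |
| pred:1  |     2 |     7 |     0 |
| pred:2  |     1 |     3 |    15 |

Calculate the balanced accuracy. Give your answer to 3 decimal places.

0.799

Balanced accuracy = mean of per-class recall.
  0: recall = 21/24 = 0.8750
  1: recall = 7/12 = 0.5833
  2: recall = 15/16 = 0.9375
Mean = (0.8750 + 0.5833 + 0.9375) / 3 = 0.799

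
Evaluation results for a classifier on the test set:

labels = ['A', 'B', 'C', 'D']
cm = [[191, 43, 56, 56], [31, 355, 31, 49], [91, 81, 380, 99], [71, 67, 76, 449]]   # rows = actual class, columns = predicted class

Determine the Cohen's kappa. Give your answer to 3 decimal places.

Observed agreement pₒ = trace/N = 1375/2126 = 0.6468
Expected agreement pₑ = Σ (rowᵢ·colᵢ)/N² = (346·384 + 466·546 + 651·543 + 663·653)/2126² = 0.2597
κ = (pₒ − pₑ)/(1 − pₑ) = (0.6468 − 0.2597)/(1 − 0.2597) = 0.523

0.523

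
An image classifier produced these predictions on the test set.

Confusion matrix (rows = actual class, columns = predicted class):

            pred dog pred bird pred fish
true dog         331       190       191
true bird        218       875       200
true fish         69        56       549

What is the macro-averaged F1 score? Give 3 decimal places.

0.634

Per-class F1 score (2·TP/(2·TP+FP+FN)):
  dog: TP=331, FP=218+69=287, FN=190+191=381 → 662/1330 = 0.4977
  bird: TP=875, FP=190+56=246, FN=218+200=418 → 1750/2414 = 0.7249
  fish: TP=549, FP=191+200=391, FN=69+56=125 → 1098/1614 = 0.6803
Macro-F1 score = mean = (0.4977 + 0.7249 + 0.6803) / 3 = 0.634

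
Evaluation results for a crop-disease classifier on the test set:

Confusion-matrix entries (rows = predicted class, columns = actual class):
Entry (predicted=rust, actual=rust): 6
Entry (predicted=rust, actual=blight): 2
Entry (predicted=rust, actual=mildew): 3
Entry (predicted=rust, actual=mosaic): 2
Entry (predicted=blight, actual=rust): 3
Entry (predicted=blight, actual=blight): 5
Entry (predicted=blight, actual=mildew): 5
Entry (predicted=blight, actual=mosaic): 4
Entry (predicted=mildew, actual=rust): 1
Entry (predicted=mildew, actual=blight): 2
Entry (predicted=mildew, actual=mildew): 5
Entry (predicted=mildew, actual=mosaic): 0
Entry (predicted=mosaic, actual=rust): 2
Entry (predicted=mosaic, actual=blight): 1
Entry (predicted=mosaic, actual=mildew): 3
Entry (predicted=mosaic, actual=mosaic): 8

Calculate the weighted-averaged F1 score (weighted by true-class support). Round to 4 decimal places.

0.4640

Per-class F1 score (2·TP/(2·TP+FP+FN)):
  rust: TP=6, FP=2+3+2=7, FN=3+1+2=6 → 12/25 = 0.48000
  blight: TP=5, FP=3+5+4=12, FN=2+2+1=5 → 10/27 = 0.37037
  mildew: TP=5, FP=1+2+0=3, FN=3+5+3=11 → 10/24 = 0.41667
  mosaic: TP=8, FP=2+1+3=6, FN=2+4+0=6 → 16/28 = 0.57143
Weighted-F1 score = Σ (supportᵢ/N)·F1 scoreᵢ with N=52: (12/52)·0.48000 + (10/52)·0.37037 + (16/52)·0.41667 + (14/52)·0.57143 = 0.4640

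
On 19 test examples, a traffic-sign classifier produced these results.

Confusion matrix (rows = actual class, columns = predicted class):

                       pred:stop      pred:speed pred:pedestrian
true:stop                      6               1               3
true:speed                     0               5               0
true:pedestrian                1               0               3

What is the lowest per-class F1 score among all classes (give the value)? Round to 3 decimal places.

Per-class F1 score (2·TP/(2·TP+FP+FN)):
  stop: TP=6, FP=0+1=1, FN=1+3=4 → 12/17 = 0.7059
  speed: TP=5, FP=1+0=1, FN=0+0=0 → 10/11 = 0.9091
  pedestrian: TP=3, FP=3+0=3, FN=1+0=1 → 6/10 = 0.6000
Lowest is class 'pedestrian' with F1 score = 0.600.

0.600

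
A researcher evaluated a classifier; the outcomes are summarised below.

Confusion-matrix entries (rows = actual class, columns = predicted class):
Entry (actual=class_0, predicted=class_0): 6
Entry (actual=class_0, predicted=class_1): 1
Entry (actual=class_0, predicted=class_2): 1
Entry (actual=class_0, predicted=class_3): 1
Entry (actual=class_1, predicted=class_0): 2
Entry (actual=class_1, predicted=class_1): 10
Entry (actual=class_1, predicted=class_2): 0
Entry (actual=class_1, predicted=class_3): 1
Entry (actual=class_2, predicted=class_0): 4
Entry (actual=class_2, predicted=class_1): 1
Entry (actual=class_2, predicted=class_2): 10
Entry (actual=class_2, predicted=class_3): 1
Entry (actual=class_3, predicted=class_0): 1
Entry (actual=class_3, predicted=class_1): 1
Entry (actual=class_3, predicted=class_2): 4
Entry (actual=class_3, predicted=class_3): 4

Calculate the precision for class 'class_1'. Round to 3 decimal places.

0.769

One-vs-rest for 'class_1': TP = diagonal; FP = other classes predicted 'class_1'; FN = 'class_1' predicted as other.
precision = TP/(TP+FP).
class_1: TP=10, FP=1+1+1=3 → 10/13 = 0.7692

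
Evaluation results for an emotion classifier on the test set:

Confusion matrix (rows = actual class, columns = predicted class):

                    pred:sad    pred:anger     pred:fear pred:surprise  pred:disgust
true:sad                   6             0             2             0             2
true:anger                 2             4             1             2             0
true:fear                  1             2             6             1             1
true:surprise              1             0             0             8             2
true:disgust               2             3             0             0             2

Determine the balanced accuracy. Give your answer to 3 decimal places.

Balanced accuracy = mean of per-class recall.
  sad: recall = 6/10 = 0.6000
  anger: recall = 4/9 = 0.4444
  fear: recall = 6/11 = 0.5455
  surprise: recall = 8/11 = 0.7273
  disgust: recall = 2/7 = 0.2857
Mean = (0.6000 + 0.4444 + 0.5455 + 0.7273 + 0.2857) / 5 = 0.521

0.521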